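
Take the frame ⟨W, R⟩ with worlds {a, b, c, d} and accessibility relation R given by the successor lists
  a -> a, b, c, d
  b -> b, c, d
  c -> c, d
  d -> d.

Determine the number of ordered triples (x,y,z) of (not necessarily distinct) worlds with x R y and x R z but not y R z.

Enumerating: (a,b,a), (a,c,a), (a,c,b), (a,d,a), (a,d,b), (a,d,c), (b,c,b), (b,d,b), (b,d,c), (c,d,c).

10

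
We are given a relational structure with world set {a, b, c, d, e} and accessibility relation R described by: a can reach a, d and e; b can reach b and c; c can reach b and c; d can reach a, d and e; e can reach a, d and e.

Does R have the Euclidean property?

Yes

Euclidean: yes — any two successors of a common world are R-related.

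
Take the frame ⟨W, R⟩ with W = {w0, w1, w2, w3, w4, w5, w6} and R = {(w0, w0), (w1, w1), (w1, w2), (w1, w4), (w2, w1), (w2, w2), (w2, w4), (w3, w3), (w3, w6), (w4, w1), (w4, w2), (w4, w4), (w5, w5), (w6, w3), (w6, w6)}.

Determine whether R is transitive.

Transitive: yes — every two-step R-path is closed by a direct edge.

Yes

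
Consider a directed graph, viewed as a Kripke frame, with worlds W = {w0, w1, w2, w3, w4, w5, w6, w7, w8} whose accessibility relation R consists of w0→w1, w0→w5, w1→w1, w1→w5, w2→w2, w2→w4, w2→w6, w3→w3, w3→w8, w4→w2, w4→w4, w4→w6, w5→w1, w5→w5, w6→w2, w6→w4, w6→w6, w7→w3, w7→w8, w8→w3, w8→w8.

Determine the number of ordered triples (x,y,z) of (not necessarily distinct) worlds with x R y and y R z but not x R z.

R is transitive; there are no such tuples.

0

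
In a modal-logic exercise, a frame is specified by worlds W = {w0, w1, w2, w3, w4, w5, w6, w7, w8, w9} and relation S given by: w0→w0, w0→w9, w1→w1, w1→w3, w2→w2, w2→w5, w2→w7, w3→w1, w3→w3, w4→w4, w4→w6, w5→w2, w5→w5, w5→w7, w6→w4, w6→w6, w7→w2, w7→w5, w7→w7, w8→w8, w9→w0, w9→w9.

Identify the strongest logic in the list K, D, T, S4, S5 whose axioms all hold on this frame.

Serial (axiom D): yes — every world has a successor (e.g. w0 S w0).
Reflexive (axiom T): yes — every world is S-related to itself.
Transitive (axiom 4): yes — every two-step S-path is closed by a direct edge.
Euclidean (axiom 5): yes — any two successors of a common world are S-related.
So F validates K, D, T, S4, S5. The strongest is S5.

S5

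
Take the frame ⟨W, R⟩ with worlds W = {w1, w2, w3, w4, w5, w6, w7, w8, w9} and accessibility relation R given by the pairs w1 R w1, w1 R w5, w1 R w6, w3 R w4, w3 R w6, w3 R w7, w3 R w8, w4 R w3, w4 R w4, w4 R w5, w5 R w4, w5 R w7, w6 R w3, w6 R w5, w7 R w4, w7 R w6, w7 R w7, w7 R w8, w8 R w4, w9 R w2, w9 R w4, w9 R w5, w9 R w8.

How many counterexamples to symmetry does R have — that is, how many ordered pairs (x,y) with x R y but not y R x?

14

Enumerating: (w1,w5), (w1,w6), (w3,w7), (w3,w8), (w5,w7), (w6,w5), (w7,w4), (w7,w6), (w7,w8), (w8,w4), (w9,w2), (w9,w4), (w9,w5), (w9,w8).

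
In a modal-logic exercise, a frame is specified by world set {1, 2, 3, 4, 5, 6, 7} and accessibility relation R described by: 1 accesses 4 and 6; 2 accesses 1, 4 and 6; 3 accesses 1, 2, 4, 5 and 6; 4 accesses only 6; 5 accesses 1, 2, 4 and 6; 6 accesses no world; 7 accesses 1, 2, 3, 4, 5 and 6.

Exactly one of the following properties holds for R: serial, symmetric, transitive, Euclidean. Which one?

Serial: no — 6 has no R-successor.
Symmetric: no — 1 R 4 but not 4 R 1.
Transitive: yes — every two-step R-path is closed by a direct edge.
Euclidean: no — 1 R 6 and 1 R 4, but not 6 R 4.
Only transitive holds.

transitive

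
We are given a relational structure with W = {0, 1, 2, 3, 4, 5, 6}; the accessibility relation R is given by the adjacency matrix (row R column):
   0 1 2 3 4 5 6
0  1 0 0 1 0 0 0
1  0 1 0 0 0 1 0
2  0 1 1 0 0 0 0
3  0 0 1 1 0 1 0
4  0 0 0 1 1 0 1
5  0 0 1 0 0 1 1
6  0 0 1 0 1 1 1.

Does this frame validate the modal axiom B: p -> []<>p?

No

The schema B characterises exactly the symmetric frames.
Symmetric: no — 0 R 3 but not 3 R 0.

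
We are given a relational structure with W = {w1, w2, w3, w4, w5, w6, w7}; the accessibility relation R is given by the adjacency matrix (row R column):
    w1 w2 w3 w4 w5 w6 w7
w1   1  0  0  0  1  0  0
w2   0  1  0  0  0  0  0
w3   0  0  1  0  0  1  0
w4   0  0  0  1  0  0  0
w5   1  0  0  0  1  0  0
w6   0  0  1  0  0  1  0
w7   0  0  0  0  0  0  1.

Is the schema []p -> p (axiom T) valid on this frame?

The schema T characterises exactly the reflexive frames.
Reflexive: yes — every world is R-related to itself.

Yes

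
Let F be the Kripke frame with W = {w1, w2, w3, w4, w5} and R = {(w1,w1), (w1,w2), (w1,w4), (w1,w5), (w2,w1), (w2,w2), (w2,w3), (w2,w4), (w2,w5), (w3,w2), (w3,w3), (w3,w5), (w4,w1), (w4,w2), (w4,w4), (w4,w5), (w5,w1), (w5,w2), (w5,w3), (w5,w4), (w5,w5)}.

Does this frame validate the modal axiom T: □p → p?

Yes

By correspondence theory, T is valid on a frame iff R is reflexive.
Reflexive: yes — every world is R-related to itself.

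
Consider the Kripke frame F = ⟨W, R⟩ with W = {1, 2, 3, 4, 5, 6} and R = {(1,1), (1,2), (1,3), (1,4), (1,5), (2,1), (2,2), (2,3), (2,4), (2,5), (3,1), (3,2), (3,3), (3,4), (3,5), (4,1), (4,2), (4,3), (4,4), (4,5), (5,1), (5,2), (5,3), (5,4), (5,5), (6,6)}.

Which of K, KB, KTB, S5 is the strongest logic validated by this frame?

Symmetric (axiom B): yes — every pair in R has its reverse in R.
Reflexive (axiom T): yes — every world is R-related to itself.
Euclidean (axiom 5): yes — any two successors of a common world are R-related.
So F validates K, KB, KTB, S5. The strongest is S5.

S5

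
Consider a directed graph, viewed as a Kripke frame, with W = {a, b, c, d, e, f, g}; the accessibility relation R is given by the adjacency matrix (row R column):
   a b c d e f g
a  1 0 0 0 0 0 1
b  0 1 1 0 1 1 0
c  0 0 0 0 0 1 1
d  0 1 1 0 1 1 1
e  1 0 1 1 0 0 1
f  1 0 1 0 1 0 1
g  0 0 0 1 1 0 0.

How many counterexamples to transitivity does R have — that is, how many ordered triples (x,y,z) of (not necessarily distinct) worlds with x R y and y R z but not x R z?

Enumerating: (a,g,d), (a,g,e), (b,c,g), (b,e,a), (b,e,d), (b,e,g), (b,f,a), (b,f,g), (c,f,a), (c,f,c), (c,f,e), (c,g,d), … and 20 more.
Total: 32.

32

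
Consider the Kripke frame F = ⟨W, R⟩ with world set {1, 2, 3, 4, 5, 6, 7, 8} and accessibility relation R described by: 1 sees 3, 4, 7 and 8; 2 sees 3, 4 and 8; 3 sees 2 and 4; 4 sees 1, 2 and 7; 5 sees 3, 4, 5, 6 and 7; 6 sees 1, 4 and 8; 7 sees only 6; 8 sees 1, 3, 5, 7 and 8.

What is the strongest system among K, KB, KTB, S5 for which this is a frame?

Symmetric (axiom B): no — 1 R 3 but not 3 R 1.
Reflexive (axiom T): no — 1 is not related to itself.
Euclidean (axiom 5): no — 1 R 3 and 1 R 7, but not 3 R 7.
So F validates K; KB would additionally require R to be symmetric. The strongest is K.

K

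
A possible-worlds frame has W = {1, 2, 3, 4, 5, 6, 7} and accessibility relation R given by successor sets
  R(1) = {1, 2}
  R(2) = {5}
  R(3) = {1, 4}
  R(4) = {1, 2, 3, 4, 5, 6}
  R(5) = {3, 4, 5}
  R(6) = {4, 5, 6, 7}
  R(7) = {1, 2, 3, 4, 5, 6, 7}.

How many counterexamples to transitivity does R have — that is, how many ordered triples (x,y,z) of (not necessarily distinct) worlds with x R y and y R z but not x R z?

20

Enumerating: (1,2,5), (2,5,3), (2,5,4), (3,1,2), (3,4,2), (3,4,3), (3,4,5), (3,4,6), (4,6,7), (5,3,1), (5,4,1), (5,4,2), … and 8 more.
Total: 20.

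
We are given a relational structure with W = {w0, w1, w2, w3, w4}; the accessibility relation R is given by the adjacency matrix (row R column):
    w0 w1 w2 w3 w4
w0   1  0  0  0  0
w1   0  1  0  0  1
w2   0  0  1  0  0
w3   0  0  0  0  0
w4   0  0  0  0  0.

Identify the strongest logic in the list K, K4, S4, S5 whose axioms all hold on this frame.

Transitive (axiom 4): yes — every two-step R-path is closed by a direct edge.
Reflexive (axiom T): no — w3 is not related to itself.
Euclidean (axiom 5): no — w1 R w4 and w1 R w1, but not w4 R w1.
So F validates K, K4; S4 would additionally require R to be reflexive. The strongest is K4.

K4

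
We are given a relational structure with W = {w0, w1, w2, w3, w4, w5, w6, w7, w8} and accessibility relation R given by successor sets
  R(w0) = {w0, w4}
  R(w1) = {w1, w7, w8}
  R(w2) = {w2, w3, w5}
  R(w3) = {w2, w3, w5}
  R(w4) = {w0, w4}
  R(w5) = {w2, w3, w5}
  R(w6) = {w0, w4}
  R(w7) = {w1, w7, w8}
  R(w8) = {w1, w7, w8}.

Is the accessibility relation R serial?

Yes

Serial: yes — every world has a successor (e.g. w0 R w0).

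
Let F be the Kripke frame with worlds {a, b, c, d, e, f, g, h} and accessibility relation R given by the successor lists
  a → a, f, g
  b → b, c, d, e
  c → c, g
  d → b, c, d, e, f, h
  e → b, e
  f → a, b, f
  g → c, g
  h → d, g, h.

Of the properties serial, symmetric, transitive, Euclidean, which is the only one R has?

Serial: yes — every world has a successor (e.g. a R a).
Symmetric: no — a R g but not g R a.
Transitive: no — a R f and f R b, but not a R b.
Euclidean: no — a R f and a R g, but not f R g.
Only serial holds.

serial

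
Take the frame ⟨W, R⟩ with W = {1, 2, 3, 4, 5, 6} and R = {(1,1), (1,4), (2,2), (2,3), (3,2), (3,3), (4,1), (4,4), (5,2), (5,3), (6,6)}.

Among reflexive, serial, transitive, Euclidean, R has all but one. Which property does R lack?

Reflexive: no — 5 is not related to itself.
Serial: yes — every world has a successor (e.g. 1 R 1).
Transitive: yes — every two-step R-path is closed by a direct edge.
Euclidean: yes — any two successors of a common world are R-related.
Only reflexive fails.

reflexive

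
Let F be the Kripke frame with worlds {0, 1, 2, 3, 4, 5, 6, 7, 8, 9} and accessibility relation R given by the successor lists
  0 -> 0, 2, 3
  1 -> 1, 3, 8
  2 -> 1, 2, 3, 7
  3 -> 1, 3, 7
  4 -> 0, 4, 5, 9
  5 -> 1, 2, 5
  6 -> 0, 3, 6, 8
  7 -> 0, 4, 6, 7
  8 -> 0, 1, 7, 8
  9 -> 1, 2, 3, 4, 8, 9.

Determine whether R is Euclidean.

No

Euclidean: no — 0 R 3 and 0 R 2, but not 3 R 2.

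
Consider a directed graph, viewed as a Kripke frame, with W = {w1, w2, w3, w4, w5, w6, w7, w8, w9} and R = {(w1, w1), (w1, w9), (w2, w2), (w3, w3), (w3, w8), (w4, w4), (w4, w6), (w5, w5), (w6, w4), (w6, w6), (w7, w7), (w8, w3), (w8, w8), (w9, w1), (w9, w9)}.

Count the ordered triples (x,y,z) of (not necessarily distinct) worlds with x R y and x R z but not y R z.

0

R is Euclidean; there are no such tuples.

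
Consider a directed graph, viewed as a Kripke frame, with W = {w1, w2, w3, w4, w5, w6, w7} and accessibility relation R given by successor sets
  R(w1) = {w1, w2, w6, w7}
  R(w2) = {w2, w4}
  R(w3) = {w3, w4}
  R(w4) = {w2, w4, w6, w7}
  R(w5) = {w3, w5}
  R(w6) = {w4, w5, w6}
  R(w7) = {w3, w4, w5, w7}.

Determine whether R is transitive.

No

Transitive: no — w1 R w2 and w2 R w4, but not w1 R w4.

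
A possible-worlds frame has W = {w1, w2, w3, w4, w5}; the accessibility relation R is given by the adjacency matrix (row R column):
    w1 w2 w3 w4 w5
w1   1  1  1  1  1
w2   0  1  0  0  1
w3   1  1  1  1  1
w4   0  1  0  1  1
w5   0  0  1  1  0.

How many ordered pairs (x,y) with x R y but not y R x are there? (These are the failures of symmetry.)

7

Enumerating: (w1,w2), (w1,w4), (w1,w5), (w2,w5), (w3,w2), (w3,w4), (w4,w2).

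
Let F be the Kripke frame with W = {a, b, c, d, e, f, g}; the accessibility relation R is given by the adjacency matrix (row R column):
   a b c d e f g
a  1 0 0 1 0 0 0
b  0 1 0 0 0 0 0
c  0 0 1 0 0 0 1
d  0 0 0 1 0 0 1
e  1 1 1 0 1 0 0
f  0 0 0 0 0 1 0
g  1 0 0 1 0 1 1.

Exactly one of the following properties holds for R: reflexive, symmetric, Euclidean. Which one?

Reflexive: yes — every world is R-related to itself.
Symmetric: no — a R d but not d R a.
Euclidean: no — e R a and e R b, but not a R b.
Only reflexive holds.

reflexive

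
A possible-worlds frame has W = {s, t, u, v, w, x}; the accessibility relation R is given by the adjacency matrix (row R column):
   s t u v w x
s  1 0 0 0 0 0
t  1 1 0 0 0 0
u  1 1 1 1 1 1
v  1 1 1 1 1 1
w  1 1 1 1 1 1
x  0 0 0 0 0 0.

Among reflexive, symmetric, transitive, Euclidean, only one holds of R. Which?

Reflexive: no — x is not related to itself.
Symmetric: no — t R s but not s R t.
Transitive: yes — every two-step R-path is closed by a direct edge.
Euclidean: no — u R s and u R t, but not s R t.
Only transitive holds.

transitive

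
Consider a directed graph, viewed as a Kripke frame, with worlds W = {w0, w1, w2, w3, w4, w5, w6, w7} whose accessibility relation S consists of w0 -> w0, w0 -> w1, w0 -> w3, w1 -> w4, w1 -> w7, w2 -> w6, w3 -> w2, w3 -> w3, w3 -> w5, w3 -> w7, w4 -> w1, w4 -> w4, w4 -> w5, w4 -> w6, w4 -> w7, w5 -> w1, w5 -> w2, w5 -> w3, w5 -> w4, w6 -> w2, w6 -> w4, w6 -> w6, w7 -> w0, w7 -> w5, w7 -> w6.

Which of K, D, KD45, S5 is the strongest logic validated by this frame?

Serial (axiom D): yes — every world has a successor (e.g. w0 S w0).
Euclidean (axiom 5): no — w0 S w1 and w0 S w3, but not w1 S w3.
Transitive (axiom 4): no — w0 S w1 and w1 S w4, but not w0 S w4.
Reflexive (axiom T): no — w1 is not related to itself.
So F validates K, D; KD45 would additionally require S to be Euclidean and transitive. The strongest is D.

D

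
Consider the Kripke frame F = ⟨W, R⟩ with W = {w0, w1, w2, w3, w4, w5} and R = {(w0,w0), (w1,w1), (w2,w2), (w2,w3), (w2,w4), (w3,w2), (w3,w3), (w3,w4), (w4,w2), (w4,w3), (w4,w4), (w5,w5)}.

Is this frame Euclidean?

Yes

Euclidean: yes — any two successors of a common world are R-related.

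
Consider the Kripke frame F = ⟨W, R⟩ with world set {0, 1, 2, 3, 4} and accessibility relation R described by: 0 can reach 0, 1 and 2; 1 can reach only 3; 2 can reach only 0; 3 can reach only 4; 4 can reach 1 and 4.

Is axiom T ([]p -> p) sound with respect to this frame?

No

The schema T characterises exactly the reflexive frames.
Reflexive: no — 1 is not related to itself.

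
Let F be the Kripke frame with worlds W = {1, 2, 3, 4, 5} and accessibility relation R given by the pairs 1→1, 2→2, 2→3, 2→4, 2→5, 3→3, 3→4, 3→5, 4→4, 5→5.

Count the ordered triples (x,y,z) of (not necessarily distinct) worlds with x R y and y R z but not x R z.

R is transitive; there are no such tuples.

0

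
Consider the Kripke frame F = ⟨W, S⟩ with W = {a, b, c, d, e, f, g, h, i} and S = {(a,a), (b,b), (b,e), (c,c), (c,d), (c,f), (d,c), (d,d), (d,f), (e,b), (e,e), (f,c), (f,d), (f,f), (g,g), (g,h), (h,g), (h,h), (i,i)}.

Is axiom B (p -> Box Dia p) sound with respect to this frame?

Yes

The schema B characterises exactly the symmetric frames.
Symmetric: yes — every pair in S has its reverse in S.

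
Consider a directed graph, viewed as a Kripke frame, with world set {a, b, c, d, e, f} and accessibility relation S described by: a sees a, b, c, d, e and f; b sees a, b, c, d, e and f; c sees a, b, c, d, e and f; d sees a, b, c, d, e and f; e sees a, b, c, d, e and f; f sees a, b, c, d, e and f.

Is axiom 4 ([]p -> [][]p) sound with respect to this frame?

Yes

By correspondence theory, 4 is valid on a frame iff S is transitive.
Transitive: yes — every two-step S-path is closed by a direct edge.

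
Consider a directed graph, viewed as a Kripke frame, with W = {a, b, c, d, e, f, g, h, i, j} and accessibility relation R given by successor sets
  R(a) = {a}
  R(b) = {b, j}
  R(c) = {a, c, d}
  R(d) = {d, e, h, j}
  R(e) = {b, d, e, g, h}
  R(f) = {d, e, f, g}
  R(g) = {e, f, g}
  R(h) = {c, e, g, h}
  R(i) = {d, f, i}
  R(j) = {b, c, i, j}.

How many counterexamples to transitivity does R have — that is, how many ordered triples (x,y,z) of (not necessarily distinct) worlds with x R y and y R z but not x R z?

Enumerating: (b,j,c), (b,j,i), (c,d,e), (c,d,h), (c,d,j), (d,e,b), (d,e,g), (d,h,c), (d,h,g), (d,j,b), (d,j,c), (d,j,i), … and 26 more.
Total: 38.

38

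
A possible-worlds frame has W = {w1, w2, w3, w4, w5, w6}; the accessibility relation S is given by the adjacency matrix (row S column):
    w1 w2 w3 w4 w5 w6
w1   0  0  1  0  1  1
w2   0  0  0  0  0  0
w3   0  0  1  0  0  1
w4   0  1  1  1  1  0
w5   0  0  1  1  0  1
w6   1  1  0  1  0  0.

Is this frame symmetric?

Symmetric: no — w1 S w3 but not w3 S w1.

No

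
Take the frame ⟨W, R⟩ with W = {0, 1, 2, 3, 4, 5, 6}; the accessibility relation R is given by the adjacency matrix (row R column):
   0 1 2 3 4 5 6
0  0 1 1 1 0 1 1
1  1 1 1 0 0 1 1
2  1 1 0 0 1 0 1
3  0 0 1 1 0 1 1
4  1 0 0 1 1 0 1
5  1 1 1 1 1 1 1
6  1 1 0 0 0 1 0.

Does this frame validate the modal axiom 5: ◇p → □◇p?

Axiom 5 corresponds to the accessibility relation being Euclidean.
Euclidean: no — 0 R 1 and 0 R 3, but not 1 R 3.

No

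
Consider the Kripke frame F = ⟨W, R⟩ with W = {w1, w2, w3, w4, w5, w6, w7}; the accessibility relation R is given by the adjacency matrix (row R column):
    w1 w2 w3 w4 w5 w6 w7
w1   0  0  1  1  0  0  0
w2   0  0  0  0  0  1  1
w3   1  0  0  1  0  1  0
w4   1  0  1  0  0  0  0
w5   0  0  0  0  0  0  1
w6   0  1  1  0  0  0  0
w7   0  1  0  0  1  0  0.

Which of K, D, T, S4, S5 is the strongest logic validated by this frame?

D

Serial (axiom D): yes — every world has a successor (e.g. w1 R w3).
Reflexive (axiom T): no — w1 is not related to itself.
Transitive (axiom 4): no — w1 R w3 and w3 R w6, but not w1 R w6.
Euclidean (axiom 5): no — w2 R w6 and w2 R w7, but not w6 R w7.
So F validates K, D; T would additionally require R to be reflexive. The strongest is D.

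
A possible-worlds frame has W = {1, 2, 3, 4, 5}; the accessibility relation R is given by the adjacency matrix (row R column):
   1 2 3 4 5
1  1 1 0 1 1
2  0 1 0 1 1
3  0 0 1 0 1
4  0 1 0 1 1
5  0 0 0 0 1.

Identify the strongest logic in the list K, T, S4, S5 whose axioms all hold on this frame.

S4

Reflexive (axiom T): yes — every world is R-related to itself.
Transitive (axiom 4): yes — every two-step R-path is closed by a direct edge.
Euclidean (axiom 5): no — 1 R 5 and 1 R 2, but not 5 R 2.
So F validates K, T, S4; S5 would additionally require R to be Euclidean. The strongest is S4.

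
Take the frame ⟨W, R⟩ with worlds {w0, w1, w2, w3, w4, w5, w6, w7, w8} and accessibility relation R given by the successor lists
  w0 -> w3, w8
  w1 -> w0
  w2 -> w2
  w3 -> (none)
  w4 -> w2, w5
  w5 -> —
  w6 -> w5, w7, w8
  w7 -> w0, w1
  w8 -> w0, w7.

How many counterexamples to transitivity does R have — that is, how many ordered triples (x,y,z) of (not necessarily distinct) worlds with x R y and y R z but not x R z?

12

Enumerating: (w0,w8,w0), (w0,w8,w7), (w1,w0,w3), (w1,w0,w8), (w6,w7,w0), (w6,w7,w1), (w6,w8,w0), (w7,w0,w3), (w7,w0,w8), (w8,w0,w3), (w8,w0,w8), (w8,w7,w1).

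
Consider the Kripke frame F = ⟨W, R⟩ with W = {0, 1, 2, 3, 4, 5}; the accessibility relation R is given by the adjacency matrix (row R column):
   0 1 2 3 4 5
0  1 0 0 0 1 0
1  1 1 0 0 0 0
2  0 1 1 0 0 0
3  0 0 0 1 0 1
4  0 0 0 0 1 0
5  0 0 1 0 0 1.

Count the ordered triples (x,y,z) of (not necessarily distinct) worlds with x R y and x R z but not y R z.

5

Enumerating: (0,4,0), (1,0,1), (2,1,2), (3,5,3), (5,2,5).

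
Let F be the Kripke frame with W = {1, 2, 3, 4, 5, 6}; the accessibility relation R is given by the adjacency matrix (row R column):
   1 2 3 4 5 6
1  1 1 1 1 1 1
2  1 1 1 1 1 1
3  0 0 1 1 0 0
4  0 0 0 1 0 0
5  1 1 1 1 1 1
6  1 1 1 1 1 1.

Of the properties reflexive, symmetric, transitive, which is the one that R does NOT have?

Reflexive: yes — every world is R-related to itself.
Symmetric: no — 1 R 3 but not 3 R 1.
Transitive: yes — every two-step R-path is closed by a direct edge.
Only symmetric fails.

symmetric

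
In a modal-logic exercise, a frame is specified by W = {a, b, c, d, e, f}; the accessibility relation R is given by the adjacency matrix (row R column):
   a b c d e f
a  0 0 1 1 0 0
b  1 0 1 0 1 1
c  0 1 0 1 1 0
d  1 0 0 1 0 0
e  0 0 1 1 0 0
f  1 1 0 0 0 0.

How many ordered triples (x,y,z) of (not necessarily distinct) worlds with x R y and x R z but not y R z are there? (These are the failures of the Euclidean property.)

Enumerating: (a,c,c), (a,d,c), (b,a,a), (b,a,e), (b,a,f), (b,c,a), (b,c,c), (b,c,f), (b,e,a), (b,e,e), (b,e,f), (b,f,c), … and 14 more.
Total: 26.

26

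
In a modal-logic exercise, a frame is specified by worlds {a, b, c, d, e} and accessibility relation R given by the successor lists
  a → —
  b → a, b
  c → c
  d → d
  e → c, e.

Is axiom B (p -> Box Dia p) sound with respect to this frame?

No

By correspondence theory, B is valid on a frame iff R is symmetric.
Symmetric: no — b R a but not a R b.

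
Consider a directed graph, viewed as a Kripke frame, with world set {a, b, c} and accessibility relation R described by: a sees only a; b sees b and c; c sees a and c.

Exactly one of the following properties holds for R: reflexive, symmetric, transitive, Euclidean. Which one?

reflexive

Reflexive: yes — every world is R-related to itself.
Symmetric: no — b R c but not c R b.
Transitive: no — b R c and c R a, but not b R a.
Euclidean: no — b R c and b R b, but not c R b.
Only reflexive holds.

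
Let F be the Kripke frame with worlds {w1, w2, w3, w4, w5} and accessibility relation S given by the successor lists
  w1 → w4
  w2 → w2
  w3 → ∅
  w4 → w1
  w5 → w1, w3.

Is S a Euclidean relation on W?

No

Euclidean: no — w5 S w1 and w5 S w3, but not w1 S w3.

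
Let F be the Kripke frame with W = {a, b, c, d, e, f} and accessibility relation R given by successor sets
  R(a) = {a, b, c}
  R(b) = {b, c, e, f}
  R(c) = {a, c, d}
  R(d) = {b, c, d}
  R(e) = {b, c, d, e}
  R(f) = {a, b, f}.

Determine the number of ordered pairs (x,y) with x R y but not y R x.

Enumerating: (a,b), (b,c), (d,b), (e,c), (e,d), (f,a).

6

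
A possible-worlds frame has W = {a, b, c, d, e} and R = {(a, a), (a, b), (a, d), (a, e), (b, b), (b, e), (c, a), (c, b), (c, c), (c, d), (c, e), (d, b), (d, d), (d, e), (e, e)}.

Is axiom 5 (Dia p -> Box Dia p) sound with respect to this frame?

No

Axiom 5 corresponds to the accessibility relation being Euclidean.
Euclidean: no — a R b and a R d, but not b R d.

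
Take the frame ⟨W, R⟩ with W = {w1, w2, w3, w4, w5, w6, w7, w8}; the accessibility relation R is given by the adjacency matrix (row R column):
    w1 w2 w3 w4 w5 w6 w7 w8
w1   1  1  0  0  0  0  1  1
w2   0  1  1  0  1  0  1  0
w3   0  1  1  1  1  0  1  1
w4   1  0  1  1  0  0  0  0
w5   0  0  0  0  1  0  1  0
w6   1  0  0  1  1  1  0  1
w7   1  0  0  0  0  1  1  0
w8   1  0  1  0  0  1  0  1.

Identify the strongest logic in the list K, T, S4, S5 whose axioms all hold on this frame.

Reflexive (axiom T): yes — every world is R-related to itself.
Transitive (axiom 4): no — w1 R w2 and w2 R w3, but not w1 R w3.
Euclidean (axiom 5): no — w1 R w2 and w1 R w8, but not w2 R w8.
So F validates K, T; S4 would additionally require R to be transitive. The strongest is T.

T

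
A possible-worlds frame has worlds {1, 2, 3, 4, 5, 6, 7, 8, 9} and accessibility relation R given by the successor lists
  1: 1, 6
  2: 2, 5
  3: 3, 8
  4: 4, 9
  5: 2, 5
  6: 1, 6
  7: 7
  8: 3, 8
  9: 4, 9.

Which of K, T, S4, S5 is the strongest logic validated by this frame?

Reflexive (axiom T): yes — every world is R-related to itself.
Transitive (axiom 4): yes — every two-step R-path is closed by a direct edge.
Euclidean (axiom 5): yes — any two successors of a common world are R-related.
So F validates K, T, S4, S5. The strongest is S5.

S5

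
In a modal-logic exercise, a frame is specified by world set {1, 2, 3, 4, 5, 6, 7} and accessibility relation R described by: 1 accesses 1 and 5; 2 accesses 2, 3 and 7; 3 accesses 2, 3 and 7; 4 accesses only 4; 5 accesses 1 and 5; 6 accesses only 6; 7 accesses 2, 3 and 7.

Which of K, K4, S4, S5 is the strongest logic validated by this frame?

S5

Transitive (axiom 4): yes — every two-step R-path is closed by a direct edge.
Reflexive (axiom T): yes — every world is R-related to itself.
Euclidean (axiom 5): yes — any two successors of a common world are R-related.
So F validates K, K4, S4, S5. The strongest is S5.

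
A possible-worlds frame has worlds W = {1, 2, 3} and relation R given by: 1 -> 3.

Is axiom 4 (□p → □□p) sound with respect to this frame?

Yes

Axiom 4 corresponds to the accessibility relation being transitive.
Transitive: yes — every two-step R-path is closed by a direct edge.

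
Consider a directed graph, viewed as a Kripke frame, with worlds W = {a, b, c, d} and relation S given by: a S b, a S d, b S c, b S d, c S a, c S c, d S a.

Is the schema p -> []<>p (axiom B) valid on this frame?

Axiom B corresponds to the accessibility relation being symmetric.
Symmetric: no — a S b but not b S a.

No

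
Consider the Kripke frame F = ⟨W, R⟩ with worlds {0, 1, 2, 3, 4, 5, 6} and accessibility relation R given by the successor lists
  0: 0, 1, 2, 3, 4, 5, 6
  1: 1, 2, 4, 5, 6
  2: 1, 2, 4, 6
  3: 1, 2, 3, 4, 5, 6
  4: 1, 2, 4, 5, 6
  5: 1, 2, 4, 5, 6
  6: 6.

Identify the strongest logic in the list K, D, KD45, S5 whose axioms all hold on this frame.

Serial (axiom D): yes — every world has a successor (e.g. 0 R 0).
Euclidean (axiom 5): no — 0 R 1 and 0 R 3, but not 1 R 3.
Transitive (axiom 4): no — 2 R 1 and 1 R 5, but not 2 R 5.
Reflexive (axiom T): yes — every world is R-related to itself.
So F validates K, D; KD45 would additionally require R to be Euclidean and transitive. The strongest is D.

D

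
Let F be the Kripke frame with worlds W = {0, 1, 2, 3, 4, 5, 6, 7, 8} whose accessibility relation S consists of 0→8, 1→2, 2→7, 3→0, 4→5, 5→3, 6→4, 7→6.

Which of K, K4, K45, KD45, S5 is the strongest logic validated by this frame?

K

Transitive (axiom 4): no — 1 S 2 and 2 S 7, but not 1 S 7.
Euclidean (axiom 5): no — 0 S 8 and 0 S 8, but not 8 S 8.
Serial (axiom D): no — 8 has no S-successor.
Reflexive (axiom T): no — 0 is not related to itself.
So F validates K; K4 would additionally require S to be transitive. The strongest is K.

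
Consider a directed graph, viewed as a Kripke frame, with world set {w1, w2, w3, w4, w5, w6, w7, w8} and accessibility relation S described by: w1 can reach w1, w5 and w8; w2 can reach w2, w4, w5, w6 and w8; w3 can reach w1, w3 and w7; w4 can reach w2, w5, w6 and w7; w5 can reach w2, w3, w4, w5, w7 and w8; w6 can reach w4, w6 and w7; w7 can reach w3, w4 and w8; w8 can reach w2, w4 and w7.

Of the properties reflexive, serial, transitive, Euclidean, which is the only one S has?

serial

Reflexive: no — w4 is not related to itself.
Serial: yes — every world has a successor (e.g. w1 S w1).
Transitive: no — w1 S w5 and w5 S w2, but not w1 S w2.
Euclidean: no — w1 S w8 and w1 S w5, but not w8 S w5.
Only serial holds.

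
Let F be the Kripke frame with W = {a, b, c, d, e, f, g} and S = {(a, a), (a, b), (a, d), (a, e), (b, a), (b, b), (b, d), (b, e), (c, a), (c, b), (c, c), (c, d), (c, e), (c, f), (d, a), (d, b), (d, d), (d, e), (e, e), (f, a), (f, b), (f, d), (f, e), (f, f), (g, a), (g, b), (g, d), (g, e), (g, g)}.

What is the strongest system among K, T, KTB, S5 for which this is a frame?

Reflexive (axiom T): yes — every world is S-related to itself.
Symmetric (axiom B): no — a S e but not e S a.
Euclidean (axiom 5): no — a S e and a S b, but not e S b.
So F validates K, T; KTB would additionally require S to be symmetric. The strongest is T.

T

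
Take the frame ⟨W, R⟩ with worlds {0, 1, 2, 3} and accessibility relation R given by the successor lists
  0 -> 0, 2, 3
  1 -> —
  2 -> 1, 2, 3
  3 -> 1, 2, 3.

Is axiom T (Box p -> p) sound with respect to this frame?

Axiom T corresponds to the accessibility relation being reflexive.
Reflexive: no — 1 is not related to itself.

No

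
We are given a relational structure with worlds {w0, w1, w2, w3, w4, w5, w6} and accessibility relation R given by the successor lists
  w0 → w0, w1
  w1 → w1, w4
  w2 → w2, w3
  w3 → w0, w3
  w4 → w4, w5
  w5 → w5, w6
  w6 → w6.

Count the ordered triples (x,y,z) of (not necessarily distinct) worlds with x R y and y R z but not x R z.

5

Enumerating: (w0,w1,w4), (w1,w4,w5), (w2,w3,w0), (w3,w0,w1), (w4,w5,w6).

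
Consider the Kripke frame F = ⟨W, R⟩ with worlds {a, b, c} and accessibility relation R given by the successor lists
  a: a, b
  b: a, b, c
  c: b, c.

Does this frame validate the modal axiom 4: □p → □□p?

No

By correspondence theory, 4 is valid on a frame iff R is transitive.
Transitive: no — a R b and b R c, but not a R c.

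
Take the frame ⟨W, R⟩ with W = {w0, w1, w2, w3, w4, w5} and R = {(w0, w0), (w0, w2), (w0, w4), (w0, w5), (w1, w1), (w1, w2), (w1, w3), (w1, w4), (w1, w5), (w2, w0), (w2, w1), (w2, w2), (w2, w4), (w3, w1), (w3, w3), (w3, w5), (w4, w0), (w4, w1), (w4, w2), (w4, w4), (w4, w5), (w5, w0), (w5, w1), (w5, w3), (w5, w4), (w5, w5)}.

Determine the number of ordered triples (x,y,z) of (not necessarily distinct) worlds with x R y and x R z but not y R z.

20

Enumerating: (w0,w2,w5), (w0,w5,w2), (w1,w2,w3), (w1,w2,w5), (w1,w3,w2), (w1,w3,w4), (w1,w4,w3), (w1,w5,w2), (w2,w0,w1), (w2,w1,w0), (w4,w0,w1), (w4,w1,w0), … and 8 more.
Total: 20.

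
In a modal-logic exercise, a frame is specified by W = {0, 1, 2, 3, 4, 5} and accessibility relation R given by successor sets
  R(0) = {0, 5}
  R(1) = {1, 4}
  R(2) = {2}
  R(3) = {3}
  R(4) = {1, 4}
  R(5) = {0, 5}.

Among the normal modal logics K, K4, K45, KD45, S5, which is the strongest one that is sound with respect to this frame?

Transitive (axiom 4): yes — every two-step R-path is closed by a direct edge.
Euclidean (axiom 5): yes — any two successors of a common world are R-related.
Serial (axiom D): yes — every world has a successor (e.g. 0 R 0).
Reflexive (axiom T): yes — every world is R-related to itself.
So F validates K, K4, K45, KD45, S5. The strongest is S5.

S5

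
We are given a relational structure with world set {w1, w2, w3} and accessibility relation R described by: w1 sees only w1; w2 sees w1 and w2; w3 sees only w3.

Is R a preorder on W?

Reflexive: yes — every world is R-related to itself.
Transitive: yes — every two-step R-path is closed by a direct edge.
So R is a preorder.

Yes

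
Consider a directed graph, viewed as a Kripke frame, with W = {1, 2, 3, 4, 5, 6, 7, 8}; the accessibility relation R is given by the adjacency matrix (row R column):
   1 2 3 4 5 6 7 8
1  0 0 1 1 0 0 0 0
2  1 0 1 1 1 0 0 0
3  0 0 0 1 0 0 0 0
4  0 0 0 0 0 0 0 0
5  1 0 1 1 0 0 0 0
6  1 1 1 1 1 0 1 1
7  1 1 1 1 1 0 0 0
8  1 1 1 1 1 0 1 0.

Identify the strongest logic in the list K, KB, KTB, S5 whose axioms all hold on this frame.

Symmetric (axiom B): no — 1 R 3 but not 3 R 1.
Reflexive (axiom T): no — 1 is not related to itself.
Euclidean (axiom 5): no — 1 R 4 and 1 R 3, but not 4 R 3.
So F validates K; KB would additionally require R to be symmetric. The strongest is K.

K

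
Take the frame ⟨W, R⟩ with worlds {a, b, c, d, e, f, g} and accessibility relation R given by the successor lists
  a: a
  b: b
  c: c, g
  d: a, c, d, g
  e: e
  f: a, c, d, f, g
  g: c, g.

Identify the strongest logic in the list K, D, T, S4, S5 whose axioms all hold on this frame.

Serial (axiom D): yes — every world has a successor (e.g. a R a).
Reflexive (axiom T): yes — every world is R-related to itself.
Transitive (axiom 4): yes — every two-step R-path is closed by a direct edge.
Euclidean (axiom 5): no — d R a and d R c, but not a R c.
So F validates K, D, T, S4; S5 would additionally require R to be Euclidean. The strongest is S4.

S4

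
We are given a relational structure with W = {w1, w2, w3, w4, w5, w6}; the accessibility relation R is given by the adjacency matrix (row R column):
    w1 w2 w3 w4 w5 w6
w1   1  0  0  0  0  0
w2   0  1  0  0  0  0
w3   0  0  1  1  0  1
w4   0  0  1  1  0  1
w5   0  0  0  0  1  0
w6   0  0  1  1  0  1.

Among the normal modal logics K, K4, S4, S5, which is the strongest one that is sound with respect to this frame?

Transitive (axiom 4): yes — every two-step R-path is closed by a direct edge.
Reflexive (axiom T): yes — every world is R-related to itself.
Euclidean (axiom 5): yes — any two successors of a common world are R-related.
So F validates K, K4, S4, S5. The strongest is S5.

S5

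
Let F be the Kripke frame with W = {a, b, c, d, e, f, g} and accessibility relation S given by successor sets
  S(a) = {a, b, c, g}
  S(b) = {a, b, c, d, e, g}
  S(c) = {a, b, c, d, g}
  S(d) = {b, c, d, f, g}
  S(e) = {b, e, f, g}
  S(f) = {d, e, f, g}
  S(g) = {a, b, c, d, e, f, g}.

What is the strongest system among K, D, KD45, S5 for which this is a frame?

Serial (axiom D): yes — every world has a successor (e.g. a S a).
Euclidean (axiom 5): no — b S a and b S d, but not a S d.
Transitive (axiom 4): no — a S b and b S d, but not a S d.
Reflexive (axiom T): yes — every world is S-related to itself.
So F validates K, D; KD45 would additionally require S to be Euclidean and transitive. The strongest is D.

D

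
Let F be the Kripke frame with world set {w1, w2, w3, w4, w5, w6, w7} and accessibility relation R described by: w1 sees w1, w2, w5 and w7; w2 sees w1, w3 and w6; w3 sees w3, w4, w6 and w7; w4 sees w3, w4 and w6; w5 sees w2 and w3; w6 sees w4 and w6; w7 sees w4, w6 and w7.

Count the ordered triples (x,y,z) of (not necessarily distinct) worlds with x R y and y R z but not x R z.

19

Enumerating: (w1,w2,w3), (w1,w2,w6), (w1,w5,w3), (w1,w7,w4), (w1,w7,w6), (w2,w1,w2), (w2,w1,w5), (w2,w1,w7), (w2,w3,w4), (w2,w3,w7), (w2,w6,w4), (w4,w3,w7), … and 7 more.
Total: 19.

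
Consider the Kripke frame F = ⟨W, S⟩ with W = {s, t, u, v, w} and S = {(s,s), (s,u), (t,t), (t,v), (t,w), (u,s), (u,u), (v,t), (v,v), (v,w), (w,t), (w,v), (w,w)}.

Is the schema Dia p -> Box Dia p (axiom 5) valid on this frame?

The schema 5 characterises exactly the Euclidean frames.
Euclidean: yes — any two successors of a common world are S-related.

Yes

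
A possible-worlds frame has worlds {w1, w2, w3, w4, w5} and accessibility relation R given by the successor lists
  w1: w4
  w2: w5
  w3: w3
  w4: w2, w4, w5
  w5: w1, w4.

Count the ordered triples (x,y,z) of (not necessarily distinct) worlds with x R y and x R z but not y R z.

Enumerating: (w2,w5,w5), (w4,w2,w2), (w4,w2,w4), (w4,w5,w2), (w4,w5,w5), (w5,w1,w1), (w5,w4,w1).

7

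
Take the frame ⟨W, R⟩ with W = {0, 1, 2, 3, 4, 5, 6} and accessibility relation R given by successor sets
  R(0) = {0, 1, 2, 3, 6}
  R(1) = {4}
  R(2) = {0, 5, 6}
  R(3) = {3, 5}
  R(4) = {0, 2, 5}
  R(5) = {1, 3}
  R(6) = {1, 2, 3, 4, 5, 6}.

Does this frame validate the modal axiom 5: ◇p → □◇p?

No

By correspondence theory, 5 is valid on a frame iff R is Euclidean.
Euclidean: no — 0 R 1 and 0 R 2, but not 1 R 2.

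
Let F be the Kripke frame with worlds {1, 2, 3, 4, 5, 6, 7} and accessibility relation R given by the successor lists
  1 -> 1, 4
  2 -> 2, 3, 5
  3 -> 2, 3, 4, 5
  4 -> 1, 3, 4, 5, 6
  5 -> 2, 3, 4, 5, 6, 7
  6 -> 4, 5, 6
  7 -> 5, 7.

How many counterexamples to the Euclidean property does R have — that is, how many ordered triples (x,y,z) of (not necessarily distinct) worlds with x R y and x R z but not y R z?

24

Enumerating: (3,2,4), (3,4,2), (4,1,3), (4,1,5), (4,1,6), (4,3,1), (4,3,6), (4,5,1), (4,6,1), (4,6,3), (5,2,4), (5,2,6), … and 12 more.
Total: 24.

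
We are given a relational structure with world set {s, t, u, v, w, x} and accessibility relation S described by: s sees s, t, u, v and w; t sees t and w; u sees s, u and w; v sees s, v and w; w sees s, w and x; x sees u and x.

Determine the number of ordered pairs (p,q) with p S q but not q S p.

Enumerating: (s,t), (t,w), (u,w), (v,w), (w,x), (x,u).

6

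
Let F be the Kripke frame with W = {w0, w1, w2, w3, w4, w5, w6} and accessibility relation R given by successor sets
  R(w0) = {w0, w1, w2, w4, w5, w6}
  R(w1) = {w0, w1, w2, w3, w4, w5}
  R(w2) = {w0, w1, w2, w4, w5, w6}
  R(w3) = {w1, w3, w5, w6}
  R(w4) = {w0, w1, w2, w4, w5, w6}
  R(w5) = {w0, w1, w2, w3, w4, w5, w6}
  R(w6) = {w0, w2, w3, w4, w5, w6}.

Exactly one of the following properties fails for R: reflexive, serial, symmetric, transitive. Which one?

transitive

Reflexive: yes — every world is R-related to itself.
Serial: yes — every world has a successor (e.g. w0 R w0).
Symmetric: yes — every pair in R has its reverse in R.
Transitive: no — w0 R w1 and w1 R w3, but not w0 R w3.
Only transitive fails.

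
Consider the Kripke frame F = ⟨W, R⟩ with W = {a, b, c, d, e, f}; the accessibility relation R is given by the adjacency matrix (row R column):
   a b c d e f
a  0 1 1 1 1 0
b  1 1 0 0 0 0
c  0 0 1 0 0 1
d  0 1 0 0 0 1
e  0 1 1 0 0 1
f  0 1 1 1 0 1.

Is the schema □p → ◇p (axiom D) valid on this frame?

Yes

Axiom D corresponds to the accessibility relation being serial.
Serial: yes — every world has a successor (e.g. a R b).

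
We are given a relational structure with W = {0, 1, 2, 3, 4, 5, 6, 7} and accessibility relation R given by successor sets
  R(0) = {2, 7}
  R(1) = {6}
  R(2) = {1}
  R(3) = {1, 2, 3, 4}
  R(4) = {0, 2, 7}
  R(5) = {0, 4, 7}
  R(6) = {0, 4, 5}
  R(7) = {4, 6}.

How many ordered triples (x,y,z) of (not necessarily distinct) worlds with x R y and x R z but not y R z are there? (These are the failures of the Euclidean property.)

Enumerating: (0,2,2), (0,2,7), (0,7,2), (0,7,7), (1,6,6), (2,1,1), (3,1,1), (3,1,2), (3,1,3), (3,1,4), (3,2,2), (3,2,3), … and 25 more.
Total: 37.

37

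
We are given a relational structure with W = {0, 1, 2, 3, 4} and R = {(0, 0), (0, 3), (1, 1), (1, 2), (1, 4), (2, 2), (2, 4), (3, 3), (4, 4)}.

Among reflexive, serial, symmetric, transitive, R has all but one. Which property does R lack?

symmetric

Reflexive: yes — every world is R-related to itself.
Serial: yes — every world has a successor (e.g. 0 R 0).
Symmetric: no — 0 R 3 but not 3 R 0.
Transitive: yes — every two-step R-path is closed by a direct edge.
Only symmetric fails.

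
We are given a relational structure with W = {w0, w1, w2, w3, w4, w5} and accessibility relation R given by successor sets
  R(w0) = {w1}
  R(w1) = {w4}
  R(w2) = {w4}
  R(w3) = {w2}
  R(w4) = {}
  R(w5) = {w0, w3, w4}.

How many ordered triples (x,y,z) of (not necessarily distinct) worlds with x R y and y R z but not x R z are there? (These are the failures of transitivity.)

4

Enumerating: (w0,w1,w4), (w3,w2,w4), (w5,w0,w1), (w5,w3,w2).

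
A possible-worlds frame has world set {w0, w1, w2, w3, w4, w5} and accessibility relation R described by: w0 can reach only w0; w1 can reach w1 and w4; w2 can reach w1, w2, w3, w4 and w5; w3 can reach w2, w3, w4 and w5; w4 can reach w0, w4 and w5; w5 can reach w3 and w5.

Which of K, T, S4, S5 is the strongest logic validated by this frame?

Reflexive (axiom T): yes — every world is R-related to itself.
Transitive (axiom 4): no — w1 R w4 and w4 R w0, but not w1 R w0.
Euclidean (axiom 5): no — w2 R w1 and w2 R w3, but not w1 R w3.
So F validates K, T; S4 would additionally require R to be transitive. The strongest is T.

T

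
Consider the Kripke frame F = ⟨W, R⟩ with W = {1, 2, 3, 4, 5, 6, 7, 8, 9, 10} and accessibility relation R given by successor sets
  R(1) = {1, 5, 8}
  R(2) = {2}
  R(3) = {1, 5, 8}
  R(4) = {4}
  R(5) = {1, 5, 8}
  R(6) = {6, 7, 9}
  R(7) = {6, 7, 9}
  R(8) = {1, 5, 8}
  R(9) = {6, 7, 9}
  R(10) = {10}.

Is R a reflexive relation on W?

Reflexive: no — 3 is not related to itself.

No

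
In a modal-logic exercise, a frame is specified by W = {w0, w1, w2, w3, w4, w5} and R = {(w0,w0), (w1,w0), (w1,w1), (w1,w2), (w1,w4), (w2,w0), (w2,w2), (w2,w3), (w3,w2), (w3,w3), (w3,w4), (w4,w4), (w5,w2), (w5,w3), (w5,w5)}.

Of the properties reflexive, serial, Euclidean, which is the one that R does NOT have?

Reflexive: yes — every world is R-related to itself.
Serial: yes — every world has a successor (e.g. w0 R w0).
Euclidean: no — w1 R w0 and w1 R w2, but not w0 R w2.
Only Euclidean fails.

Euclidean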